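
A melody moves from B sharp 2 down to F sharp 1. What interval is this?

Descending from B#2 to F#1 is the same interval as ascending F#1 to B#2.
F to B spans four letter names (F-G-A-B), plus an octave, so the interval is some kind of eleventh.
The perfect eleventh is 17 semitones; here we have 18, one semitone wider: augmented.
(Equivalently, a compound augmented fourth: an augmented fourth plus an octave.)

augmented eleventh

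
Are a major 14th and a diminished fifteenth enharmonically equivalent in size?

A major fourteenth = 23 semitones = a diminished fifteenth; enharmonically equal.

Yes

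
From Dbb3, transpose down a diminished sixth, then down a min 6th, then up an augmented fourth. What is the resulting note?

Down a diminished sixth from Dbb3: F2 (7 semitones down).
F2 down a minor sixth → A1 (8 semitones).
An augmented fourth up from A1 is D#2.

D#2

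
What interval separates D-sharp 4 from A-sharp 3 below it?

Descending from D#4 to A#3 is the same interval as ascending A#3 to D#4.
A to D spans four letter names (A-B-C-D) — that makes it a fourth of some quality.
The perfect fourth spans 5 semitones, and A#3 to D#4 is exactly 5 semitones — so this is a perfect fourth.

perfect fourth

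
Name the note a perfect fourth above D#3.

G#3

The fourth takes the letter from D up to G.
Moving 5 semitones up from D#3 (the size of a perfect fourth) reaches G#3.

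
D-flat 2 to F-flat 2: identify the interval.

minor third

D to F spans three letter names (D-E-F) — that makes it a third of some quality.
At 3 semitones, Db2→Fb2 falls one short of a major third: minor.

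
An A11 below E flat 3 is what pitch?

B double-flat 1

Four letters down from E (plus an octave) reaches B.
Moving 18 semitones down from Eb3 (the size of an augmented eleventh) reaches Bbb1.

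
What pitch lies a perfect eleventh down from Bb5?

The eleventh's letter: B down four letter names plus an octave → F.
A perfect eleventh spans 17 semitones, so from Bb5 the target pitch is F4.

F4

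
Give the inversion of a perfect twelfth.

perfect fourth

First reduce the compound perfect twelfth to its simple form, a perfect fifth.
Inverted interval numbers add to nine, so a fifth pairs with a fourth (5 + 4 = 9).
And perfect stays perfect under inversion, so we get a perfect fourth.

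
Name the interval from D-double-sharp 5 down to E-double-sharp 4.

minor seventh

Descending from D##5 to E##4 is the same interval as ascending E##4 to D##5.
E to D spans seven letter names (E-F-G-A-B-C-D) — that makes it a seventh of some quality.
At 10 semitones, E##4→D##5 falls one short of a major seventh: minor.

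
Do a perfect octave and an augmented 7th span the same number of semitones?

Yes

Both span 12 semitones: a perfect octave and an augmented seventh are the same chromatic distance.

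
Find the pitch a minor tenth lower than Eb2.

C1

The tenth's letter: E down three letter names plus an octave → C.
Moving 15 semitones down from Eb2 (the size of a minor tenth) reaches C1.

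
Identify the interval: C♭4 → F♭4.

perfect 4th

C to F spans four letter names (C-D-E-F) — that makes it a fourth of some quality.
Counting semitones, Cb4→Fb4 is 5, which is the perfect fourth.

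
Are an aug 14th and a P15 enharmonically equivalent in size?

Yes

An augmented fourteenth = 24 semitones = a perfect fifteenth; enharmonically equal.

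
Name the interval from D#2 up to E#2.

D to E spans two letter names (D-E), so the interval is some kind of second.
D#2 to E#2 is 2 semitones, matching the major second exactly, so the quality is major.

M2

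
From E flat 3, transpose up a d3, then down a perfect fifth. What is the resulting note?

C double-flat 3

Eb3 up a diminished third → Gbb3 (2 semitones).
Gbb3 down a perfect fifth → Cbb3 (7 semitones).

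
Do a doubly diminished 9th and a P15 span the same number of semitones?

No

11 semitones (doubly diminished ninth) vs 24 semitones (perfect fifteenth): not equal.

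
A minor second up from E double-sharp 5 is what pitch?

Counting two letter names up from E lands on F.
A minor second spans 1 semitone, so from E##5 the target pitch is F##5.

F double-sharp 5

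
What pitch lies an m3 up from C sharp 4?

The third takes the letter from C up to E.
A minor third is 3 semitones; 3 semitones up from C#4 gives E4.

E 4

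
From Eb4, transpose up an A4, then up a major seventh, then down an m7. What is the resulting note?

Eb4 up an augmented fourth → A4 (6 semitones).
A4 up a major seventh → G#5 (11 semitones).
Down a minor seventh from G#5: A#4 (10 semitones down).

A#4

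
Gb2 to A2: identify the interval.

G to A spans two letter names (G-A): a second.
Gb2 to A2 spans 3 semitones — one semitone wider than the major second (2) — giving an augmented second.

augmented second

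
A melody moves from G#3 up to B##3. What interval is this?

G to B spans three letter names (G-A-B) — that makes it a third of some quality.
G#3 to B##3 spans 5 semitones — one semitone wider than the major third (4) — giving an augmented third.

A3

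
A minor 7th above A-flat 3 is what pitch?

G-flat 4

Seven letter names up from A: G.
A minor seventh spans 10 semitones, so from Ab3 the target pitch is Gb4.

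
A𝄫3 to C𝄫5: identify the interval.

minor 10th

A to C spans three letter names (A-B-C), plus an octave, so the interval is some kind of tenth.
At 15 semitones, Abb3→Cbb5 falls one short of a major tenth: minor.
(Equivalently, a compound minor third: a minor third plus an octave.)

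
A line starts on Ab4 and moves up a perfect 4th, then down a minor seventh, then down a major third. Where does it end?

Cb4

Ab4 up a perfect fourth → Db5 (5 semitones).
Db5 down a minor seventh → Eb4 (10 semitones).
Down a major third from Eb4: Cb4 (4 semitones down).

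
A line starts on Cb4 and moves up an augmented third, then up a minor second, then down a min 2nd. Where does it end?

Cb4 up an augmented third → E4 (5 semitones).
A minor second up from E4 is F4.
Down a minor second from F4: E4 (1 semitone down).

E4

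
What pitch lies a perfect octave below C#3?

C#2

An octave keeps the letter name C, an octave down from C.
A perfect octave is 12 semitones; 12 semitones down from C#3 gives C#2.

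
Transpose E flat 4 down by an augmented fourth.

B double-flat 3

The fourth takes the letter from E down to B.
An augmented fourth is 6 semitones; 6 semitones down from Eb4 gives Bbb3.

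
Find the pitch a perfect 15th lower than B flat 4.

B flat 2

A fifteenth keeps the letter name B, two octaves down from B.
A perfect fifteenth spans 24 semitones, so from Bb4 the target pitch is Bb2.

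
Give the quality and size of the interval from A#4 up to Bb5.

diminished 9th

A to B spans two letter names (A-B), plus an octave — that makes it a ninth of some quality.
A major ninth would be 14 semitones; A#4 to Bb5 is 12, two semitones narrower, so the interval is diminished.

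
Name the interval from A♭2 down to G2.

Descending from Ab2 to G2 is the same interval as ascending G2 to Ab2.
G to A spans two letter names (G-A), so the interval is some kind of second.
A major second would be 2 semitones, but G2 to Ab2 is 1 — one semitone narrower, making it a minor second.

minor 2nd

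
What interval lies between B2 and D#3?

B to D spans three letter names (B-C-D): a third.
Counting semitones, B2→D#3 is 4, which is the major third.

major 3rd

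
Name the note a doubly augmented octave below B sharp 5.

B flat 4

The letter stays B (same as the start), shifted an octave down.
A doubly augmented octave is 14 semitones; 14 semitones down from B#5 gives Bb4.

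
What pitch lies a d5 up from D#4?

A4

Five letter names up from D: A.
A diminished fifth is 6 semitones; 6 semitones up from D#4 gives A4.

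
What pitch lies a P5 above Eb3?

Counting five letter names up from E lands on B.
A perfect fifth is 7 semitones; 7 semitones up from Eb3 gives Bb3.

Bb3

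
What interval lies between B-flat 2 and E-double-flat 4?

B to E spans four letter names (B-C-D-E), plus an octave: an eleventh.
Bb2 to Ebb4 spans 16 semitones — one semitone narrower than the perfect eleventh (17) — giving a diminished eleventh.
(Equivalently, a compound diminished fourth: a diminished fourth plus an octave.)

diminished eleventh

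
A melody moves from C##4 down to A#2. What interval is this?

Descending from C##4 to A#2 is the same interval as ascending A#2 to C##4.
A to C spans three letter names (A-B-C), plus an octave, so the interval is some kind of tenth.
The major tenth spans 16 semitones, and A#2 to C##4 is exactly 16 semitones — so this is a major tenth.
(Equivalently, a compound major third: a major third plus an octave.)

major 10th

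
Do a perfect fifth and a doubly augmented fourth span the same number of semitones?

Both span 7 semitones: a perfect fifth and a doubly augmented fourth are the same chromatic distance.

Yes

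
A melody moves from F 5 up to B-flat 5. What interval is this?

P4

F to B spans four letter names (F-G-A-B), so the interval is some kind of fourth.
The perfect fourth spans 5 semitones, and F5 to Bb5 is exactly 5 semitones — so this is a perfect fourth.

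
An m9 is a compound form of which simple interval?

minor 2nd

Subtracting seven from the interval number removes an octave: 9 − 7 = 2.
That makes a minor ninth a compound minor second — an octave plus a minor second.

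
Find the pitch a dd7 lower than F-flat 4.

G-sharp 3

Seven letter names down from F: G.
A doubly diminished seventh spans 8 semitones, so from Fb4 the target pitch is G#3.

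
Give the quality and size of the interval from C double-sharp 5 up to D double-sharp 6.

C to D spans two letter names (C-D), plus an octave: a ninth.
The major ninth spans 14 semitones, and C##5 to D##6 is exactly 14 semitones — so this is a major ninth.
(Equivalently, a compound major second: a major second plus an octave.)

major ninth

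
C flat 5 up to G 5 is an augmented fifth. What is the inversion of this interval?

diminished 4th

Interval numbers invert to sum to nine: 5 + 4 = 9, so a fifth inverts to a fourth.
Quality inverts too: augmented becomes diminished. That makes the inversion a diminished fourth.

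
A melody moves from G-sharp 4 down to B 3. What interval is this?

Descending from G#4 to B3 is the same interval as ascending B3 to G#4.
B to G spans six letter names (B-C-D-E-F-G): a sixth.
The major sixth spans 9 semitones, and B3 to G#4 is exactly 9 semitones — so this is a major sixth.

major 6th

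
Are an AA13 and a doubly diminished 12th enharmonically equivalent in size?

No

A doubly augmented thirteenth spans 23 semitones; a doubly diminished twelfth spans 17 semitones. They differ by 6.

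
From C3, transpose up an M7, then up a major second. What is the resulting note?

C#4

A major seventh up from C3 is B3.
A major second up from B3 is C#4.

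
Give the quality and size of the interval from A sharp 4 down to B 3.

major 7th

Descending from A#4 to B3 is the same interval as ascending B3 to A#4.
B to A spans seven letter names (B-C-D-E-F-G-A): a seventh.
Counting semitones, B3→A#4 is 11, which is the major seventh.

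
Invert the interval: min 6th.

The rule of nine gives the new number: 9 − 6 = 3, so a sixth becomes a third.
The quality also flips — minor becomes major — giving a major third.

M3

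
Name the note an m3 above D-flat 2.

Counting three letter names up from D lands on F.
Moving 3 semitones up from Db2 (the size of a minor third) reaches Fb2.

F-flat 2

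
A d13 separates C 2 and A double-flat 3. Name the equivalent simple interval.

Take out an octave (7 from the number): 13 − 7 = 6.
Quality carries through unchanged, so the simple form is a diminished sixth.

diminished sixth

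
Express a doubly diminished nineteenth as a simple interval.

Subtracting seven from the interval number removes an octave: 19 − 14 = 5.
Quality carries through unchanged, so the simple form is a doubly diminished fifth.

dd5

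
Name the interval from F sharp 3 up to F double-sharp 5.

F to F is the same letter name, plus 2 octaves: a fifteenth.
F#3 to F##5 spans 25 semitones — one semitone wider than the perfect fifteenth (24) — giving an augmented fifteenth.
(Equivalently, a compound augmented octave: an augmented octave plus an octave.)

A15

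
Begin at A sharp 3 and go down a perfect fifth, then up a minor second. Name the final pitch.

Down a perfect fifth from A#3: D#3 (7 semitones down).
A minor second up from D#3 is E3.

E 3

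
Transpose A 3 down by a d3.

F-double-sharp 3

The third takes the letter from A down to F.
Moving 2 semitones down from A3 (the size of a diminished third) reaches F##3.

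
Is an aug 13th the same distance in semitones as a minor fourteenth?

Yes

An augmented thirteenth = 22 semitones = a minor fourteenth; enharmonically equal.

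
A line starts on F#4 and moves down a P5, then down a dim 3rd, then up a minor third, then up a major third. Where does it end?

D##4

A perfect fifth down from F#4 is B3.
Down a diminished third from B3: G##3 (2 semitones down).
G##3 up a minor third → B#3 (3 semitones).
A major third up from B#3 is D##4.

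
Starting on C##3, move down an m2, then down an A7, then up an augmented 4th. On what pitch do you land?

F##2

Down a minor second from C##3: B##2 (1 semitone down).
An augmented seventh down from B##2 is C#2.
C#2 up an augmented fourth → F##2 (6 semitones).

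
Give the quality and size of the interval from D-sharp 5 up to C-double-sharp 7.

D to C spans seven letter names (D-E-F-G-A-B-C), plus an octave — that makes it a fourteenth of some quality.
D#5 to C##7 is 23 semitones, matching the major fourteenth exactly, so the quality is major.
(Equivalently, a compound major seventh: a major seventh plus an octave.)

M14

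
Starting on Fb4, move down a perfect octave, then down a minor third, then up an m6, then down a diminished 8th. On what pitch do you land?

A perfect octave down from Fb4 is Fb3.
Fb3 down a minor third → Db3 (3 semitones).
A minor sixth up from Db3 is Bbb3.
Bbb3 down a diminished octave → Bb2 (11 semitones).

Bb2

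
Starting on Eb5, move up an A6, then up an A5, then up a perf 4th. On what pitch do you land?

C##7

Eb5 up an augmented sixth → C#6 (10 semitones).
Up an augmented fifth from C#6: G##6 (8 semitones up).
Up a perfect fourth from G##6: C##7 (5 semitones up).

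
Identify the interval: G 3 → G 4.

perfect octave

G to G is the same letter name, plus an octave, so the interval is some kind of octave.
Counting semitones, G3→G4 is 12, which is the perfect octave.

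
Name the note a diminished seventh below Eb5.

F#4

The seventh takes the letter from E down to F.
Moving 9 semitones down from Eb5 (the size of a diminished seventh) reaches F#4.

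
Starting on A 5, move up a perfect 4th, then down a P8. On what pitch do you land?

D 5

A perfect fourth up from A5 is D6.
Down a perfect octave from D6: D5 (12 semitones down).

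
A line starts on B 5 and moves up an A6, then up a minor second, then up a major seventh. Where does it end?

G double-sharp 7

An augmented sixth up from B5 is G##6.
A minor second up from G##6 is A#6.
A major seventh up from A#6 is G##7.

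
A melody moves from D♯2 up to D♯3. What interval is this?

perfect octave

D to D is the same letter name, plus an octave — that makes it an octave of some quality.
D#2 to D#3 is 12 semitones, matching the perfect octave exactly, so the quality is perfect.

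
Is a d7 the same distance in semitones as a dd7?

9 semitones (diminished seventh) vs 8 semitones (doubly diminished seventh): not equal.

No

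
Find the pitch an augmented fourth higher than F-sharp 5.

B-sharp 5

The fourth takes the letter from F up to B.
An augmented fourth is 6 semitones; 6 semitones up from F#5 gives B#5.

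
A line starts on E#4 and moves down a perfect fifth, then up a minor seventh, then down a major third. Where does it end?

A perfect fifth down from E#4 is A#3.
A minor seventh up from A#3 is G#4.
Down a major third from G#4: E4 (4 semitones down).

E4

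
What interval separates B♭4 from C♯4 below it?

Descending from Bb4 to C#4 is the same interval as ascending C#4 to Bb4.
C to B spans seven letter names (C-D-E-F-G-A-B) — that makes it a seventh of some quality.
A major seventh would be 11 semitones; C#4 to Bb4 is 9, two semitones narrower, so the interval is diminished.

diminished seventh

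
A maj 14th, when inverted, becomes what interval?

First reduce the compound major fourteenth to its simple form, a major seventh.
The rule of nine gives the new number: 9 − 7 = 2, so a seventh becomes a second.
The quality also flips — major becomes minor — giving a minor second.

minor 2nd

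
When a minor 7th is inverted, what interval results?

major second

Interval numbers invert to sum to nine: 7 + 2 = 9, so a seventh inverts to a second.
The quality also flips — minor becomes major — giving a major second.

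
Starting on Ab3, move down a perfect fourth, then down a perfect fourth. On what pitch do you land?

Bb2

Down a perfect fourth from Ab3: Eb3 (5 semitones down).
A perfect fourth down from Eb3 is Bb2.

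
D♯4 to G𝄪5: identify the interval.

augmented eleventh

D to G spans four letter names (D-E-F-G), plus an octave: an eleventh.
The perfect eleventh is 17 semitones; here we have 18, one semitone wider: augmented.
(Equivalently, a compound augmented fourth: an augmented fourth plus an octave.)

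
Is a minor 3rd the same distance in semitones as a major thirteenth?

A minor third is 3 semitones but a major thirteenth is 21 semitones — different sizes.

No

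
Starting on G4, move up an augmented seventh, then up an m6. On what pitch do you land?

G4 up an augmented seventh → F##5 (12 semitones).
F##5 up a minor sixth → D#6 (8 semitones).

D#6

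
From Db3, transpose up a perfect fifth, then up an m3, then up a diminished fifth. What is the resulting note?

Db3 up a perfect fifth → Ab3 (7 semitones).
Ab3 up a minor third → Cb4 (3 semitones).
A diminished fifth up from Cb4 is Gbb4.

Gbb4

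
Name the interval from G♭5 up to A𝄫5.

minor 2nd

G to A spans two letter names (G-A) — that makes it a second of some quality.
A major second would be 2 semitones, but Gb5 to Abb5 is 1 — one semitone narrower, making it a minor second.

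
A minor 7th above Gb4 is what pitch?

Fb5

Seven letter names up from G: F.
A minor seventh is 10 semitones; 10 semitones up from Gb4 gives Fb5.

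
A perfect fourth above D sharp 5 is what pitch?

The fourth takes the letter from D up to G.
A perfect fourth is 5 semitones; 5 semitones up from D#5 gives G#5.

G sharp 5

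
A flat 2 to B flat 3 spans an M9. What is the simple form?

major second

Take out an octave (7 from the number): 9 − 7 = 2.
So a major ninth is an octave plus a major second. The quality is unchanged.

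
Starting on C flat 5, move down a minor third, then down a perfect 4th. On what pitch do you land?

A minor third down from Cb5 is Ab4.
Ab4 down a perfect fourth → Eb4 (5 semitones).

E flat 4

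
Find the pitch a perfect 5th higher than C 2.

G 2

Counting five letter names up from C lands on G.
Moving 7 semitones up from C2 (the size of a perfect fifth) reaches G2.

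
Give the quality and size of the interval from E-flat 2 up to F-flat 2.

E to F spans two letter names (E-F): a second.
At 1 semitone, Eb2→Fb2 falls one short of a major second: minor.

minor second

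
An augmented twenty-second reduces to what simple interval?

Take out 2 octaves (14 from the number): 22 − 14 = 8.
That makes an augmented twenty-second a compound augmented octave — 2 octaves plus an augmented octave.

A8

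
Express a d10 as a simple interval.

d3

Take out an octave (7 from the number): 10 − 7 = 3.
That makes a diminished tenth a compound diminished third — an octave plus a diminished third.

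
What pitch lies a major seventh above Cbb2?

Counting seven letter names up from C lands on B.
A major seventh spans 11 semitones, so from Cbb2 the target pitch is Bbb2.

Bbb2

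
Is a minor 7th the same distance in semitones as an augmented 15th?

No

A minor seventh is 10 semitones but an augmented fifteenth is 25 semitones — different sizes.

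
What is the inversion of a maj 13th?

First reduce the compound major thirteenth to its simple form, a major sixth.
Inverted interval numbers add to nine, so a sixth pairs with a third (6 + 3 = 9).
The quality also flips — major becomes minor — giving a minor third.

minor third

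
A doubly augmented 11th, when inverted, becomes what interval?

doubly diminished fifth

First reduce the compound doubly augmented eleventh to its simple form, a doubly augmented fourth.
Inverted interval numbers add to nine, so a fourth pairs with a fifth (4 + 5 = 9).
The quality also flips — doubly augmented becomes doubly diminished — giving a doubly diminished fifth.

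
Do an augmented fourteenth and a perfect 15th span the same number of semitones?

Yes

An augmented fourteenth = 24 semitones = a perfect fifteenth; enharmonically equal.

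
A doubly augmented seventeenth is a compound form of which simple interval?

Subtracting seven from the interval number removes an octave: 17 − 14 = 3.
That makes a doubly augmented seventeenth a compound doubly augmented third — 2 octaves plus a doubly augmented third.

doubly augmented third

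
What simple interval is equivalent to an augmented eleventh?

augmented fourth

Subtracting seven from the interval number removes an octave: 11 − 7 = 4.
Quality carries through unchanged, so the simple form is an augmented fourth.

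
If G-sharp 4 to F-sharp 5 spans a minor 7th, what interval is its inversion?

major second

Interval numbers invert to sum to nine: 7 + 2 = 9, so a seventh inverts to a second.
The quality also flips — minor becomes major — giving a major second.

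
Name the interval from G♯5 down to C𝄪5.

d5

Descending from G#5 to C##5 is the same interval as ascending C##5 to G#5.
C to G spans five letter names (C-D-E-F-G) — that makes it a fifth of some quality.
The perfect fifth is 7 semitones; here we have 6, one semitone narrower: diminished.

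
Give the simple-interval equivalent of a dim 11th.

Take out an octave (7 from the number): 11 − 7 = 4.
That makes a diminished eleventh a compound diminished fourth — an octave plus a diminished fourth.

d4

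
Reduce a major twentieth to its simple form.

Subtracting seven from the interval number removes an octave: 20 − 14 = 6.
That makes a major twentieth a compound major sixth — 2 octaves plus a major sixth.

major sixth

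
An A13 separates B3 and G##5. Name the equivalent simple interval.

A6

Subtracting seven from the interval number removes an octave: 13 − 7 = 6.
Quality carries through unchanged, so the simple form is an augmented sixth.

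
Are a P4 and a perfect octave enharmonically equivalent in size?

No

5 semitones (perfect fourth) vs 12 semitones (perfect octave): not equal.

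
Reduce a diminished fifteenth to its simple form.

diminished 8th

Subtracting seven from the interval number removes an octave: 15 − 7 = 8.
So a diminished fifteenth is an octave plus a diminished octave. The quality is unchanged.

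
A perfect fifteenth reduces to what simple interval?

perfect octave

Each octave removed subtracts seven from the number: 15 − 7 = 8.
So a perfect fifteenth is an octave plus a perfect octave. The quality is unchanged.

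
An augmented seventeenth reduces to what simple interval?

A3

Subtracting seven from the interval number removes an octave: 17 − 14 = 3.
That makes an augmented seventeenth a compound augmented third — 2 octaves plus an augmented third.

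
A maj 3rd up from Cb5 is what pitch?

The third takes the letter from C up to E.
Moving 4 semitones up from Cb5 (the size of a major third) reaches Eb5.

Eb5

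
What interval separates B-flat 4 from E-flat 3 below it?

Descending from Bb4 to Eb3 is the same interval as ascending Eb3 to Bb4.
E to B spans five letter names (E-F-G-A-B), plus an octave: a twelfth.
Counting semitones, Eb3→Bb4 is 19, which is the perfect twelfth.
(Equivalently, a compound perfect fifth: a perfect fifth plus an octave.)

P12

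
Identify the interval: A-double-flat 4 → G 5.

augmented 7th

A to G spans seven letter names (A-B-C-D-E-F-G) — that makes it a seventh of some quality.
A major seventh would be 11 semitones; Abb4 to G5 is 12, one semitone wider, so the interval is augmented.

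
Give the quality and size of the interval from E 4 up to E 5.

E to E is the same letter name, plus an octave, so the interval is some kind of octave.
E4 to E5 is 12 semitones, matching the perfect octave exactly, so the quality is perfect.

perfect octave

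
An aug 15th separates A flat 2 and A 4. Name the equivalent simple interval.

augmented octave

Subtracting seven from the interval number removes an octave: 15 − 7 = 8.
Quality carries through unchanged, so the simple form is an augmented octave.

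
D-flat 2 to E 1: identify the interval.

Descending from Db2 to E1 is the same interval as ascending E1 to Db2.
E to D spans seven letter names (E-F-G-A-B-C-D) — that makes it a seventh of some quality.
E1 to Db2 spans 9 semitones — two semitones narrower than the major seventh (11) — giving a diminished seventh.

diminished seventh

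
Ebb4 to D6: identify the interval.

augmented 14th

E to D spans seven letter names (E-F-G-A-B-C-D), plus an octave: a fourteenth.
The major fourteenth is 23 semitones; here we have 24, one semitone wider: augmented.
(Equivalently, a compound augmented seventh: an augmented seventh plus an octave.)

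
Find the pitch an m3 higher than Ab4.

Cb5

Counting three letter names up from A lands on C.
A minor third is 3 semitones; 3 semitones up from Ab4 gives Cb5.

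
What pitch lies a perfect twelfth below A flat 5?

D flat 4

The twelfth's letter: A down five letter names plus an octave → D.
A perfect twelfth spans 19 semitones, so from Ab5 the target pitch is Db4.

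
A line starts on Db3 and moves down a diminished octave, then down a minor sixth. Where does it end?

F#1

Db3 down a diminished octave → D2 (11 semitones).
A minor sixth down from D2 is F#1.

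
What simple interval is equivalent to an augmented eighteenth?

Take out 2 octaves (14 from the number): 18 − 14 = 4.
That makes an augmented eighteenth a compound augmented fourth — 2 octaves plus an augmented fourth.

A4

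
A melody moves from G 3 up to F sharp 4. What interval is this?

major 7th

G to F spans seven letter names (G-A-B-C-D-E-F), so the interval is some kind of seventh.
The major seventh spans 11 semitones, and G3 to F#4 is exactly 11 semitones — so this is a major seventh.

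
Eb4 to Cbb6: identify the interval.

diminished thirteenth

E to C spans six letter names (E-F-G-A-B-C), plus an octave — that makes it a thirteenth of some quality.
The major thirteenth is 21 semitones; here we have 19, two semitones narrower: diminished.
(Equivalently, a compound diminished sixth: a diminished sixth plus an octave.)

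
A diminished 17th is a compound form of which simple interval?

diminished 3rd

Subtracting seven from the interval number removes an octave: 17 − 14 = 3.
So a diminished seventeenth is 2 octaves plus a diminished third. The quality is unchanged.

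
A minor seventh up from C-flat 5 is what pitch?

Counting seven letter names up from C lands on B.
Moving 10 semitones up from Cb5 (the size of a minor seventh) reaches Bbb5.

B-double-flat 5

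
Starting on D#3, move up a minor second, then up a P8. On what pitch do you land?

E4

A minor second up from D#3 is E3.
A perfect octave up from E3 is E4.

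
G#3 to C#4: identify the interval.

perfect fourth

G to C spans four letter names (G-A-B-C), so the interval is some kind of fourth.
G#3 to C#4 is 5 semitones, matching the perfect fourth exactly, so the quality is perfect.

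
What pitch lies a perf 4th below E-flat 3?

B-flat 2

The fourth takes the letter from E down to B.
A perfect fourth is 5 semitones; 5 semitones down from Eb3 gives Bb2.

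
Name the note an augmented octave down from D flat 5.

For an octave the letter name doesn't change: still D, an octave down.
Moving 13 semitones down from Db5 (the size of an augmented octave) reaches Dbb4.

D double-flat 4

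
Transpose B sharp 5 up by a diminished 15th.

B 7

A fifteenth keeps the letter name B, two octaves up from B.
A diminished fifteenth is 23 semitones; 23 semitones up from B#5 gives B7.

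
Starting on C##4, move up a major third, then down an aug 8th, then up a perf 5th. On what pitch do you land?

B#3

A major third up from C##4 is E##4.
Down an augmented octave from E##4: E#3 (13 semitones down).
A perfect fifth up from E#3 is B#3.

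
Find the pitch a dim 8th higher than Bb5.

Bbb6

The letter stays B (same as the start), shifted an octave up.
Moving 11 semitones up from Bb5 (the size of a diminished octave) reaches Bbb6.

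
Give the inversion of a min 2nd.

major 7th

The rule of nine gives the new number: 9 − 2 = 7, so a second becomes a seventh.
The quality also flips — minor becomes major — giving a major seventh.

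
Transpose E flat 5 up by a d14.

D double-flat 7

Seven letters up from E (plus an octave) reaches D.
A diminished fourteenth is 21 semitones; 21 semitones up from Eb5 gives Dbb7.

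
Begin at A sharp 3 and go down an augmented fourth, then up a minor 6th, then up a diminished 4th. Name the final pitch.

A#3 down an augmented fourth → E3 (6 semitones).
A minor sixth up from E3 is C4.
Up a diminished fourth from C4: Fb4 (4 semitones up).

F flat 4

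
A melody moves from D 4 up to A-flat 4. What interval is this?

D to A spans five letter names (D-E-F-G-A): a fifth.
A perfect fifth would be 7 semitones; D4 to Ab4 is 6, one semitone narrower, so the interval is diminished.

d5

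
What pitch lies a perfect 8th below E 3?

An octave keeps the letter name E, an octave down from E.
A perfect octave is 12 semitones; 12 semitones down from E3 gives E2.

E 2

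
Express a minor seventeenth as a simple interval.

Subtracting seven from the interval number removes an octave: 17 − 14 = 3.
That makes a minor seventeenth a compound minor third — 2 octaves plus a minor third.

m3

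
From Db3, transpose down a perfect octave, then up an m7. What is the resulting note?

A perfect octave down from Db3 is Db2.
Up a minor seventh from Db2: Cb3 (10 semitones up).

Cb3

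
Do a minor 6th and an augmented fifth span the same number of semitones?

Yes

A minor sixth spans 8 semitones, and an augmented fifth also spans 8 semitones — they're enharmonic.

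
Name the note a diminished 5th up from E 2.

B-flat 2

Counting five letter names up from E lands on B.
Moving 6 semitones up from E2 (the size of a diminished fifth) reaches Bb2.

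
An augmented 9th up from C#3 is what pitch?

D##4

Two letters up from C (plus an octave) reaches D.
An augmented ninth is 15 semitones; 15 semitones up from C#3 gives D##4.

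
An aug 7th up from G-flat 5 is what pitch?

Seven letter names up from G: F.
An augmented seventh spans 12 semitones, so from Gb5 the target pitch is F#6.

F-sharp 6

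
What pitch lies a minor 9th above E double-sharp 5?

Counting two letter names plus an octave up from E lands on F.
Moving 13 semitones up from E##5 (the size of a minor ninth) reaches F##6.

F double-sharp 6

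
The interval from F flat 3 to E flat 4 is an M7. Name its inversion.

Inverted interval numbers add to nine, so a seventh pairs with a second (7 + 2 = 9).
The quality also flips — major becomes minor — giving a minor second.

minor 2nd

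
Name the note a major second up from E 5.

Counting two letter names up from E lands on F.
Moving 2 semitones up from E5 (the size of a major second) reaches F#5.

F sharp 5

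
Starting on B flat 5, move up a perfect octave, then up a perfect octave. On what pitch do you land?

B flat 7

Up a perfect octave from Bb5: Bb6 (12 semitones up).
A perfect octave up from Bb6 is Bb7.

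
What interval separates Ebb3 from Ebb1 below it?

Descending from Ebb3 to Ebb1 is the same interval as ascending Ebb1 to Ebb3.
E to E is the same letter name, plus 2 octaves: a fifteenth.
Ebb1 to Ebb3 is 24 semitones, matching the perfect fifteenth exactly, so the quality is perfect.
(Equivalently, a compound perfect octave: a perfect octave plus an octave.)

P15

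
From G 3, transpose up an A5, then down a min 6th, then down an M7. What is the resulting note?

Up an augmented fifth from G3: D#4 (8 semitones up).
Down a minor sixth from D#4: F##3 (8 semitones down).
F##3 down a major seventh → G#2 (11 semitones).

G sharp 2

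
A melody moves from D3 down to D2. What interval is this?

Descending from D3 to D2 is the same interval as ascending D2 to D3.
D to D is the same letter name, plus an octave — that makes it an octave of some quality.
D2 to D3 is 12 semitones, matching the perfect octave exactly, so the quality is perfect.

perfect octave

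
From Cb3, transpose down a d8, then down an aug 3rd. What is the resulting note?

A diminished octave down from Cb3 is C2.
C2 down an augmented third → Abb1 (5 semitones).

Abb1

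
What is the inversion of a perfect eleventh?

perfect 5th

First reduce the compound perfect eleventh to its simple form, a perfect fourth.
The rule of nine gives the new number: 9 − 4 = 5, so a fourth becomes a fifth.
The quality also flips — perfect stays perfect — giving a perfect fifth.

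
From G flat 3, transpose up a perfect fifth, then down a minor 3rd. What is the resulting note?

Gb3 up a perfect fifth → Db4 (7 semitones).
A minor third down from Db4 is Bb3.

B flat 3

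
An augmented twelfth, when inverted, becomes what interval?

First reduce the compound augmented twelfth to its simple form, an augmented fifth.
Inverted interval numbers add to nine, so a fifth pairs with a fourth (5 + 4 = 9).
The quality also flips — augmented becomes diminished — giving a diminished fourth.

d4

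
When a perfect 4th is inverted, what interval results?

perfect 5th

Inverted interval numbers add to nine, so a fourth pairs with a fifth (4 + 5 = 9).
And perfect stays perfect under inversion, so we get a perfect fifth.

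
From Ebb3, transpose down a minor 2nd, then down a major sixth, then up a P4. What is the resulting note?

Bbb2

Ebb3 down a minor second → Db3 (1 semitone).
Db3 down a major sixth → Fb2 (9 semitones).
Up a perfect fourth from Fb2: Bbb2 (5 semitones up).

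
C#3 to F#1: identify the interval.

perfect twelfth

Descending from C#3 to F#1 is the same interval as ascending F#1 to C#3.
F to C spans five letter names (F-G-A-B-C), plus an octave — that makes it a twelfth of some quality.
The perfect twelfth spans 19 semitones, and F#1 to C#3 is exactly 19 semitones — so this is a perfect twelfth.
(Equivalently, a compound perfect fifth: a perfect fifth plus an octave.)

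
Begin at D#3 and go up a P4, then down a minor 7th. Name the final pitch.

A#2

A perfect fourth up from D#3 is G#3.
Down a minor seventh from G#3: A#2 (10 semitones down).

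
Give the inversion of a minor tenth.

M6

First reduce the compound minor tenth to its simple form, a minor third.
Interval numbers invert to sum to nine: 3 + 6 = 9, so a third inverts to a sixth.
Quality inverts too: minor becomes major. That makes the inversion a major sixth.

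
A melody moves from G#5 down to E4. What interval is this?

major tenth

Descending from G#5 to E4 is the same interval as ascending E4 to G#5.
E to G spans three letter names (E-F-G), plus an octave, so the interval is some kind of tenth.
Counting semitones, E4→G#5 is 16, which is the major tenth.
(Equivalently, a compound major third: a major third plus an octave.)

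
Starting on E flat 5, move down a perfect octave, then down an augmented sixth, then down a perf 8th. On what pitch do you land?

Down a perfect octave from Eb5: Eb4 (12 semitones down).
Down an augmented sixth from Eb4: Gbb3 (10 semitones down).
Down a perfect octave from Gbb3: Gbb2 (12 semitones down).

G double-flat 2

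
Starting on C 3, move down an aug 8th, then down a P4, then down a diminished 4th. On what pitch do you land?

An augmented octave down from C3 is Cb2.
Cb2 down a perfect fourth → Gb1 (5 semitones).
Down a diminished fourth from Gb1: D1 (4 semitones down).

D 1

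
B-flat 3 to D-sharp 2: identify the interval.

Descending from Bb3 to D#2 is the same interval as ascending D#2 to Bb3.
D to B spans six letter names (D-E-F-G-A-B), plus an octave, so the interval is some kind of thirteenth.
A major thirteenth would be 21 semitones; D#2 to Bb3 is 19, two semitones narrower, so the interval is diminished.
(Equivalently, a compound diminished sixth: a diminished sixth plus an octave.)

diminished thirteenth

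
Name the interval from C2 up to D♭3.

minor ninth

C to D spans two letter names (C-D), plus an octave — that makes it a ninth of some quality.
C2 to Db3 is 13 semitones, a half step short of the major ninth (14), so this is minor.
(Equivalently, a compound minor second: a minor second plus an octave.)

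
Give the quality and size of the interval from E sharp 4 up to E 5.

E to E is the same letter name, plus an octave: an octave.
The perfect octave is 12 semitones; here we have 11, one semitone narrower: diminished.

d8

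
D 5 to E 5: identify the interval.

D to E spans two letter names (D-E): a second.
D5 to E5 is 2 semitones, matching the major second exactly, so the quality is major.

major second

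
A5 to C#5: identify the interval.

minor 6th

Descending from A5 to C#5 is the same interval as ascending C#5 to A5.
C to A spans six letter names (C-D-E-F-G-A), so the interval is some kind of sixth.
At 8 semitones, C#5→A5 falls one short of a major sixth: minor.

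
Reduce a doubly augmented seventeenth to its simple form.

doubly augmented 3rd

Each octave removed subtracts seven from the number: 17 − 14 = 3.
That makes a doubly augmented seventeenth a compound doubly augmented third — 2 octaves plus a doubly augmented third.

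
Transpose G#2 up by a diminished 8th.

The letter stays G (same as the start), shifted an octave up.
A diminished octave spans 11 semitones, so from G#2 the target pitch is G3.

G3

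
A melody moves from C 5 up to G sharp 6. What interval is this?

A12

C to G spans five letter names (C-D-E-F-G), plus an octave, so the interval is some kind of twelfth.
A perfect twelfth would be 19 semitones; C5 to G#6 is 20, one semitone wider, so the interval is augmented.
(Equivalently, a compound augmented fifth: an augmented fifth plus an octave.)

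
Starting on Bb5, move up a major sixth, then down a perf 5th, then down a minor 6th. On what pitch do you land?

E5

Up a major sixth from Bb5: G6 (9 semitones up).
G6 down a perfect fifth → C6 (7 semitones).
Down a minor sixth from C6: E5 (8 semitones down).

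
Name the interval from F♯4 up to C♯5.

perfect fifth

F to C spans five letter names (F-G-A-B-C): a fifth.
Counting semitones, F#4→C#5 is 7, which is the perfect fifth.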